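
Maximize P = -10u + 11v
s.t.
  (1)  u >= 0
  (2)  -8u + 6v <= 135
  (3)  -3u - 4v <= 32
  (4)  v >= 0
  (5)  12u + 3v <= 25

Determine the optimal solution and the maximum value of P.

u = 0, v = 25/3, maximum P = 275/3

Vertices and P = -10u + 11v:
  (0, 0) → P = 0
  (0, 25/3) → P = 275/3
  (25/12, 0) → P = -125/6

The binding constraints are u = 0 and 12u + 3v = 25.
Solving simultaneously gives u = 0, v = 25/3.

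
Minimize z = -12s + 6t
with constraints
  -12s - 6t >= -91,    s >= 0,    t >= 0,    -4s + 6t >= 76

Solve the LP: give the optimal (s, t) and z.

Corner points and z = -12s + 6t:
  (0, 91/6) → z = 91
  (15/16, 319/24) → z = 137/2
  (0, 38/3) → z = 76

s = 15/16, t = 319/24, minimum z = 137/2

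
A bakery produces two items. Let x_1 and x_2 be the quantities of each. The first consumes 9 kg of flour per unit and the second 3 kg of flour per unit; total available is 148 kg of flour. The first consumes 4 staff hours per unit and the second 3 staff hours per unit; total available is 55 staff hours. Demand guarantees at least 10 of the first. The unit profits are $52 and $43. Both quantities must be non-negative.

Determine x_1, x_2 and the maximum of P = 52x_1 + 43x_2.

x_1 = 10, x_2 = 5, maximum P = 735

Vertices and P = 52x_1 + 43x_2:
  (55/4, 0) → P = 715
  (10, 0) → P = 520
  (10, 5) → P = 735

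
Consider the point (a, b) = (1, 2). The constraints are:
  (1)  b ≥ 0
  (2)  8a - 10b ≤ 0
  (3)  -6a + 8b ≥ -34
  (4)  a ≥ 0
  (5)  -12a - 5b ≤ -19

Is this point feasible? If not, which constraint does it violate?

(1): 2 ≥ 0 ✓
(2): -12 ≤ 0 ✓
(3): 10 ≥ -34 ✓
(4): 1 ≥ 0 ✓
(5): -22 ≤ -19 ✓

feasible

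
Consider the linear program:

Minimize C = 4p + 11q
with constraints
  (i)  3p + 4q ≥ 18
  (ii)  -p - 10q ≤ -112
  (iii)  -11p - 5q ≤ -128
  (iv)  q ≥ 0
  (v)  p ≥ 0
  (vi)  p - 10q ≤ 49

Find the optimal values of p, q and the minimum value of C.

The feasible region is unbounded (it extends along (0, 1), (10, 1)), but C strictly increases along every unbounded feasible direction, so there is no improving ray and the minimum is attained at a vertex.

p = 48/7, q = 368/35, minimum C = 5008/35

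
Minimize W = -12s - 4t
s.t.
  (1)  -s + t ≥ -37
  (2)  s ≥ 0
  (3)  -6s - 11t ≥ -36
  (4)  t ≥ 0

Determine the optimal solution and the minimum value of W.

s = 6, t = 0, minimum W = -72

Extreme points and W = -12s - 4t:
  (0, 36/11) → W = -144/11
  (0, 0) → W = 0
  (6, 0) → W = -72

At the optimal vertex, -6s - 11t = -36 and t = 0.
Solving simultaneously gives s = 6, t = 0.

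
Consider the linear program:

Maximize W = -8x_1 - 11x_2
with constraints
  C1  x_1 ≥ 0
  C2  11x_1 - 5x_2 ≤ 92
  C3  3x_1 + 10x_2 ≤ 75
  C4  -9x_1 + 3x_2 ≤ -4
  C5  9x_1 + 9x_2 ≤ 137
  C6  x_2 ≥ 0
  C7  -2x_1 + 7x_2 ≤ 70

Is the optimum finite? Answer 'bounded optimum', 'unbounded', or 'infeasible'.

Feasible corners and W = -8x_1 - 11x_2:
  (259/25, 549/125) → W = -16399/125
  (92/11, 0) → W = -736/11
  (265/99, 221/33) → W = -9413/99
  (4/9, 0) → W = -32/9
The feasible region has finitely many vertices and no improving ray; the maximum is -32/9 at (4/9, 0).

bounded optimum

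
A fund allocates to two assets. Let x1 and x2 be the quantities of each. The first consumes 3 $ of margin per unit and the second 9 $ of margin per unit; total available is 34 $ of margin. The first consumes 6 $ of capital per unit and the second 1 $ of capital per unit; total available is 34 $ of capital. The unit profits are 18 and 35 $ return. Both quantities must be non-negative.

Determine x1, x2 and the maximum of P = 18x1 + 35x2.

Corner points and P = 18x1 + 35x2:
  (0, 0) → P = 0
  (0, 34/9) → P = 1190/9
  (17/3, 0) → P = 102
  (16/3, 2) → P = 166

At the optimal vertex, 3x1 + 9x2 = 34 and 6x1 + x2 = 34.
Solving simultaneously gives x1 = 16/3, x2 = 2.

x1 = 16/3, x2 = 2, maximum P = 166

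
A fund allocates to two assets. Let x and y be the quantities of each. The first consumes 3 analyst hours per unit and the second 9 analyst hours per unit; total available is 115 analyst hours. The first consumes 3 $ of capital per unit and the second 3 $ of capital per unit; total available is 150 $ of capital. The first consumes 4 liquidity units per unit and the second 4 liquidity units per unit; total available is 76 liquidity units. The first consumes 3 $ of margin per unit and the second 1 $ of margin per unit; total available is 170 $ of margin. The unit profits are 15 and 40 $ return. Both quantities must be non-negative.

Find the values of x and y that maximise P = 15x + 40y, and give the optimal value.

x = 28/3, y = 29/3, maximum P = 1580/3

Feasible corners and P = 15x + 40y:
  (0, 0) → P = 0
  (0, 115/9) → P = 4600/9
  (19, 0) → P = 285
  (28/3, 29/3) → P = 1580/3

The binding constraints are 3x + 9y = 115 and 4x + 4y = 76.
Solving simultaneously gives x = 28/3, y = 29/3.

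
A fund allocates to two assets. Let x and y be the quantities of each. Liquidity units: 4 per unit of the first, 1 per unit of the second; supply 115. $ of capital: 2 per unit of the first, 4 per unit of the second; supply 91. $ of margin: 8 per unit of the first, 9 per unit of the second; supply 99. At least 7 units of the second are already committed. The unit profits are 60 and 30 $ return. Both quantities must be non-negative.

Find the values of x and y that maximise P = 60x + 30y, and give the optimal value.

Corner points and P = 60x + 30y:
  (0, 11) → P = 330
  (0, 7) → P = 210
  (9/2, 7) → P = 480

x = 9/2, y = 7, maximum P = 480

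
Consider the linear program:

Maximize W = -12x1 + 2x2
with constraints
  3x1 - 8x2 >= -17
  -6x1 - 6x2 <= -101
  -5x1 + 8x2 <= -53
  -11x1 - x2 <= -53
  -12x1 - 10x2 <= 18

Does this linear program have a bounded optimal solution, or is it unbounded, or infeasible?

Feasible corners and W = -12x1 + 2x2:
  (35, 61/4) → W = -779/2
  (563/39, 187/78) → W = -6569/39
The feasible region has finitely many vertices and no improving ray; the maximum is -6569/39 at (563/39, 187/78).

bounded optimum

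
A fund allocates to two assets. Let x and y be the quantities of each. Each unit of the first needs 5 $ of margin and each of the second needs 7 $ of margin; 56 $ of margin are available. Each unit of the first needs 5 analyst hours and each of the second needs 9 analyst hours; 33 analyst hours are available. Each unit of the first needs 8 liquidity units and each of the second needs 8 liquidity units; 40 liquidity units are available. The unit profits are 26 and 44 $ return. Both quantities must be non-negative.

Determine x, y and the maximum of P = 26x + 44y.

x = 3, y = 2, maximum P = 166

Feasible corners and P = 26x + 44y:
  (0, 0) → P = 0
  (0, 11/3) → P = 484/3
  (5, 0) → P = 130
  (3, 2) → P = 166

The optimum lies where 5x + 9y = 33 and 8x + 8y = 40.
Solving simultaneously gives x = 3, y = 2.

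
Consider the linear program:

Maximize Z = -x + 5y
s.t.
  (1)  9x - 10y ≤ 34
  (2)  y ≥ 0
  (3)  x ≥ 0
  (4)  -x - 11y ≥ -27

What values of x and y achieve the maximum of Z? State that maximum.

x = 0, y = 27/11, maximum Z = 135/11

Extreme points and Z = -x + 5y:
  (34/9, 0) → Z = -34/9
  (644/109, 209/109) → Z = 401/109
  (0, 0) → Z = 0
  (0, 27/11) → Z = 135/11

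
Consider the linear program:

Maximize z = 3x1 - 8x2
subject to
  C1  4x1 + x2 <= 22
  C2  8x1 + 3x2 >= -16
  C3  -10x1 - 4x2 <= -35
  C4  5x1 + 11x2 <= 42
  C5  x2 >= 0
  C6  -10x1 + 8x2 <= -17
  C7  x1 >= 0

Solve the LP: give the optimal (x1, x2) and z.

Vertices and z = 3x1 - 8x2:
  (200/39, 58/39) → z = 136/39
  (11/2, 0) → z = 33/2
  (7/2, 0) → z = 21/2
  (29/10, 3/2) → z = -33/10
  (523/150, 67/30) → z = -1111/150

x1 = 11/2, x2 = 0, maximum z = 33/2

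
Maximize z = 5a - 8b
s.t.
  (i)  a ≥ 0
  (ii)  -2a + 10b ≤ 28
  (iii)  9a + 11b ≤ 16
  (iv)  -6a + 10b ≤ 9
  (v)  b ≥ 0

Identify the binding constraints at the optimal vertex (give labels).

Corner points and z = 5a - 8b:
  (0, 9/10) → z = -36/5
  (0, 0) → z = 0
  (61/156, 59/52) → z = -1111/156
  (16/9, 0) → z = 80/9

The maximum is at (16/9, 0). Substituting into each constraint, equality holds for (iii) and (v); the remaining constraints have slack.

(iii) and (v)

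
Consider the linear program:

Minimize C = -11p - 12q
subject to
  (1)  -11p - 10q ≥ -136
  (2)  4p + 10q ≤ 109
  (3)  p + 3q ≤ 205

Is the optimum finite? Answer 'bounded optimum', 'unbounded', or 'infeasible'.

bounded optimum

Feasible corners and C = -11p - 12q:
  (27/7, 131/14) → C = -1083/7
  (-1723/2, 711/2) → C = 10421/2
The feasible region has finitely many vertices and no improving ray; the minimum is -1083/7 at (27/7, 131/14).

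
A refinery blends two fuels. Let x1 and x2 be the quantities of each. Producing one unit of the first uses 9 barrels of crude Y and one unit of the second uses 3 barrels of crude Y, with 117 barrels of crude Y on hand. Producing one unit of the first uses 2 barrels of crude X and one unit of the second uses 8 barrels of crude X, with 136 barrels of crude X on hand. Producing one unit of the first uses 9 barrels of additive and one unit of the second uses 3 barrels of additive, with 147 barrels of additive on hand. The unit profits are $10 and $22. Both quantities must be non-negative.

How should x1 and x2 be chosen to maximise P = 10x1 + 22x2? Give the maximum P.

Extreme points and P = 10x1 + 22x2:
  (0, 0) → P = 0
  (0, 17) → P = 374
  (13, 0) → P = 130
  (8, 15) → P = 410

The optimum lies where 9x1 + 3x2 = 117 and 2x1 + 8x2 = 136.
Solving simultaneously gives x1 = 8, x2 = 15.

x1 = 8, x2 = 15, maximum P = 410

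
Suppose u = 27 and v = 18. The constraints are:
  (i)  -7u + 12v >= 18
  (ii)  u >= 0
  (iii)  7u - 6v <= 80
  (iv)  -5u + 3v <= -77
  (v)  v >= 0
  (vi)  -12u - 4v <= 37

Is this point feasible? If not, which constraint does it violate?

Constraint (iii): 7u - 6v = 81, which is not ≤ 80. All other constraints are satisfied.

not feasible — violates (iii)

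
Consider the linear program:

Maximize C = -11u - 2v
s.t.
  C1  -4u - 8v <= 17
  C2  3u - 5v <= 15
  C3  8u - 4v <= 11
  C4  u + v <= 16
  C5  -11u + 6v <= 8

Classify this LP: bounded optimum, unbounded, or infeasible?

Vertices and C = -11u - 2v:
  (1/4, -9/4) → C = 7/4
  (-83/56, -155/112) → C = 267/14
  (25/4, 39/4) → C = -353/4
  (88/17, 184/17) → C = -1336/17
The feasible region has finitely many vertices and no improving ray; the maximum is 267/14 at (-83/56, -155/112).

bounded optimum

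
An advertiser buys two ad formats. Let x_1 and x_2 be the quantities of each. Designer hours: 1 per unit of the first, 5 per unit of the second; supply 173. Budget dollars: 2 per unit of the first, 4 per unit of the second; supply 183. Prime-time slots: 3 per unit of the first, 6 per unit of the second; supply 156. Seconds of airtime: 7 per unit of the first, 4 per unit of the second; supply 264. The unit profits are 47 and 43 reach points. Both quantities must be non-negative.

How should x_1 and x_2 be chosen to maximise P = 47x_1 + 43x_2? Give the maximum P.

x_1 = 32, x_2 = 10, maximum P = 1934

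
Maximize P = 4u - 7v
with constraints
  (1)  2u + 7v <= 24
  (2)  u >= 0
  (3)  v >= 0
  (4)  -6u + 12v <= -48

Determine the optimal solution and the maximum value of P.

u = 12, v = 0, maximum P = 48

Extreme points and P = 4u - 7v:
  (12, 0) → P = 48
  (104/11, 8/11) → P = 360/11
  (8, 0) → P = 32

The binding constraints are 2u + 7v = 24 and v = 0.
Solving simultaneously gives u = 12, v = 0.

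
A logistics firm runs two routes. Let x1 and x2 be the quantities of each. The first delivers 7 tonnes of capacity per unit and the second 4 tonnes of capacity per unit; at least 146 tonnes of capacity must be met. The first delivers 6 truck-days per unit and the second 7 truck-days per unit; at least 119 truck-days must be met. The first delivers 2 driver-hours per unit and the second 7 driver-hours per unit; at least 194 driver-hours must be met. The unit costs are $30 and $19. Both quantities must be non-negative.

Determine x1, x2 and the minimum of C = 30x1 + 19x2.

x1 = 6, x2 = 26, minimum C = 674

Corner points and C = 30x1 + 19x2:
  (0, 73/2) → C = 1387/2
  (97, 0) → C = 2910
  (6, 26) → C = 674
The feasible region is unbounded (it extends along (0, 1), (1, 0)), but C strictly increases along every unbounded feasible direction, so there is no improving ray and the minimum is attained at a vertex.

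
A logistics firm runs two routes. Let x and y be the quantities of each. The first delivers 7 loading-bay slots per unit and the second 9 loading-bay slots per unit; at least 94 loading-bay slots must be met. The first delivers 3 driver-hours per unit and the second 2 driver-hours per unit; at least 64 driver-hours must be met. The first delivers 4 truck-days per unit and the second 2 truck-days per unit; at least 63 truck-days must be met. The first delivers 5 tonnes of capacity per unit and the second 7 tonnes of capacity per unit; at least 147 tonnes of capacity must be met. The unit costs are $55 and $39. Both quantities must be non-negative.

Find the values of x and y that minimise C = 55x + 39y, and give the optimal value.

x = 14, y = 11, minimum C = 1199

Corner points and C = 55x + 39y:
  (0, 32) → C = 1248
  (147/5, 0) → C = 1617
  (14, 11) → C = 1199
The feasible region is unbounded (it extends along (0, 1), (1, 0)), but C strictly increases along every unbounded feasible direction, so there is no improving ray and the minimum is attained at a vertex.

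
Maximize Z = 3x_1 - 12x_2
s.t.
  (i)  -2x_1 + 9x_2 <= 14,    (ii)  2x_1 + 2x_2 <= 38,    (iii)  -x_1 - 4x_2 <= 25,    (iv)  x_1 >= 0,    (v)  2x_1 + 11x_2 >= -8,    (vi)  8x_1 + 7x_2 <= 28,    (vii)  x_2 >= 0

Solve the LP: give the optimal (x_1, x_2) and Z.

x_1 = 7/2, x_2 = 0, maximum Z = 21/2

Extreme points and Z = 3x_1 - 12x_2:
  (0, 14/9) → Z = -56/3
  (77/43, 84/43) → Z = -777/43
  (0, 0) → Z = 0
  (7/2, 0) → Z = 21/2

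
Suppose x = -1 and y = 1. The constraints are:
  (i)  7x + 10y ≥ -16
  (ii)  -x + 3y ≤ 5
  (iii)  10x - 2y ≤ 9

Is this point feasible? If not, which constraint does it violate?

(i): 3 ≥ -16 ✓
(ii): 4 ≤ 5 ✓
(iii): -12 ≤ 9 ✓

feasible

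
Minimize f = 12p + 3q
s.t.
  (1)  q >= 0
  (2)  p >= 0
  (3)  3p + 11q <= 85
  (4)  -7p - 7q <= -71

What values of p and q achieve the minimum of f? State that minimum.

Corner points and f = 12p + 3q:
  (85/3, 0) → f = 340
  (71/7, 0) → f = 852/7
  (93/28, 191/28) → f = 1689/28

p = 93/28, q = 191/28, minimum f = 1689/28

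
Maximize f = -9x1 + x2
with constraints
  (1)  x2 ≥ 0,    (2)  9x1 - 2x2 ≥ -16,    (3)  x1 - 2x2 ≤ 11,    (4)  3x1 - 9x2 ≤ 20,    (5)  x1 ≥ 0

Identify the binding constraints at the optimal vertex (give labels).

Feasible corners and f = -9x1 + x2:
  (20/3, 0) → f = -60
  (0, 0) → f = 0
  (0, 8) → f = 8
  (59/3, 13/3) → f = -518/3
The feasible region is unbounded (it extends along (2, 1), (2, 9)), but f strictly decreases along every unbounded feasible direction, so there is no improving ray and the maximum is attained at a vertex.

The maximum is at (0, 8). Substituting into each constraint, equality holds for (2) and (5); the remaining constraints have slack.

(2) and (5)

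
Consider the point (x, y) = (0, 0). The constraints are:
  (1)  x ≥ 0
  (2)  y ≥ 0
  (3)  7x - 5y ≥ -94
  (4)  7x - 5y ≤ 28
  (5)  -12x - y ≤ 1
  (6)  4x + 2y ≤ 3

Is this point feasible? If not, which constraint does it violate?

(1): 0 ≥ 0 ✓
(2): 0 ≥ 0 ✓
(3): 0 ≥ -94 ✓
(4): 0 ≤ 28 ✓
(5): 0 ≤ 1 ✓
(6): 0 ≤ 3 ✓

feasible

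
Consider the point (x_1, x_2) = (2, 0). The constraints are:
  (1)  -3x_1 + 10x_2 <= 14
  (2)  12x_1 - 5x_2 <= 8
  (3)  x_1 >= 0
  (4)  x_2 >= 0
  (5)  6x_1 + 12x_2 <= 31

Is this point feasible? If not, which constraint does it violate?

not feasible — violates (2)

Constraint (2): 12x_1 - 5x_2 = 24, which is not ≤ 8. All other constraints are satisfied.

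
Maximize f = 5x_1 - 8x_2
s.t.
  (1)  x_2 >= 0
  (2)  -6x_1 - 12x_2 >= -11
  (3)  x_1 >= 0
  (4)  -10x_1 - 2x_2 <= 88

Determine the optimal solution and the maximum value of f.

x_1 = 11/6, x_2 = 0, maximum f = 55/6

Feasible corners and f = 5x_1 - 8x_2:
  (11/6, 0) → f = 55/6
  (0, 0) → f = 0
  (0, 11/12) → f = -22/3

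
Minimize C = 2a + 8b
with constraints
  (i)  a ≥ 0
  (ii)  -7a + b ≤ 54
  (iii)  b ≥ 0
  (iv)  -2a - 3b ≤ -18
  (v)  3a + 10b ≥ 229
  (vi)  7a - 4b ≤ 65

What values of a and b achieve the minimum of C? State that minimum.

a = 783/41, b = 704/41, minimum C = 7198/41

Corner points and C = 2a + 8b:
  (0, 54) → C = 432
  (0, 229/10) → C = 916/5
  (783/41, 704/41) → C = 7198/41
The feasible region is unbounded (it extends along (1, 7), (4, 7)), but C strictly increases along every unbounded feasible direction, so there is no improving ray and the minimum is attained at a vertex.

The optimum lies where 3a + 10b = 229 and 7a - 4b = 65.
Solving simultaneously gives a = 783/41, b = 704/41.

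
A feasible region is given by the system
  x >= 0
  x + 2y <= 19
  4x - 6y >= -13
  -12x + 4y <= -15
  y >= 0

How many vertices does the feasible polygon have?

Intersecting each pair of boundary lines and keeping only the points that satisfy every inequality leaves:
  (44/7, 89/14)
  (19, 0)
  (71/28, 27/7)
  (5/4, 0)

4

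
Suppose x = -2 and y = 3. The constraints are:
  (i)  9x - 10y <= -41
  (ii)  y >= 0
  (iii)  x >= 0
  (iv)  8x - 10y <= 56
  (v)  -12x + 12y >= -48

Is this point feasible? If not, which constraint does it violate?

not feasible — violates (iii)

Constraint (iii): x = -2, which is not ≥ 0. All other constraints are satisfied.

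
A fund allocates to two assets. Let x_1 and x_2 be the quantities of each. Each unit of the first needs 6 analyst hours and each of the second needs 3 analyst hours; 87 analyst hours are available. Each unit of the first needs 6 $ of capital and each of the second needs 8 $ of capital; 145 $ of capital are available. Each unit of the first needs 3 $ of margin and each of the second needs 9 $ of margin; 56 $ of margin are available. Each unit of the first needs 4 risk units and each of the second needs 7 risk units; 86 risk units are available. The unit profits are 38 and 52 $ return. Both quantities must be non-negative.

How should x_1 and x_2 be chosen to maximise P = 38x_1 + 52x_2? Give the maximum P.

x_1 = 41/3, x_2 = 5/3, maximum P = 606

Feasible corners and P = 38x_1 + 52x_2:
  (0, 0) → P = 0
  (0, 56/9) → P = 2912/9
  (29/2, 0) → P = 551
  (41/3, 5/3) → P = 606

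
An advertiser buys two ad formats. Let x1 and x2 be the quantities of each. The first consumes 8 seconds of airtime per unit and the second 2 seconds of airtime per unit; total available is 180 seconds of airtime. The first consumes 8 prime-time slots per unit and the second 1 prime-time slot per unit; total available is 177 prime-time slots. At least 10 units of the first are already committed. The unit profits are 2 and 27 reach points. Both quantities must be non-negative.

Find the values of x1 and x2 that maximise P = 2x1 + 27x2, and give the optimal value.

x1 = 10, x2 = 50, maximum P = 1370

Feasible corners and P = 2x1 + 27x2:
  (177/8, 0) → P = 177/4
  (10, 0) → P = 20
  (87/4, 3) → P = 249/2
  (10, 50) → P = 1370

The binding constraints are 8x1 + 2x2 = 180 and x1 = 10.
Solving simultaneously gives x1 = 10, x2 = 50.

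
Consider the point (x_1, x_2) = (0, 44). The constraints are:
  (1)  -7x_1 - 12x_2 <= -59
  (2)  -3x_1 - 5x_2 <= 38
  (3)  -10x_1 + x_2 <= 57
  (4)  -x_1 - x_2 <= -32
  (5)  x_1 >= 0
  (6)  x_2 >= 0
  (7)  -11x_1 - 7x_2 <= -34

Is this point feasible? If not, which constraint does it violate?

(1): -528 ≤ -59 ✓
(2): -220 ≤ 38 ✓
(3): 44 ≤ 57 ✓
(4): -44 ≤ -32 ✓
(5): 0 ≥ 0 ✓
(6): 44 ≥ 0 ✓
(7): -308 ≤ -34 ✓

feasible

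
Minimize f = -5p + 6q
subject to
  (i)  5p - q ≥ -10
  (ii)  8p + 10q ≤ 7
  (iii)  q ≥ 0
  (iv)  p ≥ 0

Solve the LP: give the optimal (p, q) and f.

p = 7/8, q = 0, minimum f = -35/8

Corner points and f = -5p + 6q:
  (7/8, 0) → f = -35/8
  (0, 7/10) → f = 21/5
  (0, 0) → f = 0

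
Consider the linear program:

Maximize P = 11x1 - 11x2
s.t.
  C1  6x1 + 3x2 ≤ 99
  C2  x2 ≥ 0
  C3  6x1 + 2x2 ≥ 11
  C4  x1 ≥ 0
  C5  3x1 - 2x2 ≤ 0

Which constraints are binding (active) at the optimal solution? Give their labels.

Extreme points and P = 11x1 - 11x2:
  (0, 33) → P = -363
  (66/7, 99/7) → P = -363/7
  (0, 11/2) → P = -121/2
  (11/9, 11/6) → P = -121/18

The maximum is at (11/9, 11/6). Substituting into each constraint, equality holds for C3 and C5; the remaining constraints have slack.

C3 and C5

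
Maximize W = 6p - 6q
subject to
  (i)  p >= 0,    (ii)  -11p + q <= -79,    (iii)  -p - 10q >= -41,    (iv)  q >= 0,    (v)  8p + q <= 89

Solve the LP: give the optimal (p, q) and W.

p = 89/8, q = 0, maximum W = 267/4

Vertices and W = 6p - 6q:
  (277/37, 124/37) → W = 918/37
  (79/11, 0) → W = 474/11
  (849/79, 239/79) → W = 3660/79
  (89/8, 0) → W = 267/4

At the optimal vertex, q = 0 and 8p + q = 89.
Solving simultaneously gives p = 89/8, q = 0.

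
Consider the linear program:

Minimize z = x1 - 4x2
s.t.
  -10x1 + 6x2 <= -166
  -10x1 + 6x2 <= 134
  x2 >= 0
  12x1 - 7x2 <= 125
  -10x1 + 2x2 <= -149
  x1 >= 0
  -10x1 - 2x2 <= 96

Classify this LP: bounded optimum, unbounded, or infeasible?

The boundaries -10x1 + 6x2 = -166 and x2 = 0 meet at (83/5, 0), but that point violates 12x1 - 7x2 ≤ 125. Every candidate vertex is excluded by some other constraint, so the feasible region is empty.

infeasible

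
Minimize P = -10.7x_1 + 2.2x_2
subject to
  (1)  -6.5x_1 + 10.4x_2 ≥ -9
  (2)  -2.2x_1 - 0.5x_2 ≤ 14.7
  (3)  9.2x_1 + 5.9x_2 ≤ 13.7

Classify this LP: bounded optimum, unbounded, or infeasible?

bounded optimum

Feasible corners and P = -10.7x_1 + 2.2x_2:
  (-4946/871, -3845/871) → P = 222316/4355
  (19558/13403, 625/13403) → P = -1039478/67015
  (-4679/419, 8269/419) → P = 682571/4190
The feasible region has finitely many vertices and no improving ray; the minimum is -1039478/67015 at (19558/13403, 625/13403).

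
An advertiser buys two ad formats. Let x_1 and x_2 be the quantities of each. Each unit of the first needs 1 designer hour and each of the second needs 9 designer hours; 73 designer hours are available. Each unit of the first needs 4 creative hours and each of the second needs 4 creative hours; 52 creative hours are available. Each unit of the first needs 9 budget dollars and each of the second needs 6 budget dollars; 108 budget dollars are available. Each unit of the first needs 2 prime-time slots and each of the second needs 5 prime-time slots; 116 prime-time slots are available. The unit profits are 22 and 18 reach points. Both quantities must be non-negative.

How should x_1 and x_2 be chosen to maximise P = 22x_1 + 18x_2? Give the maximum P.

x_1 = 10, x_2 = 3, maximum P = 274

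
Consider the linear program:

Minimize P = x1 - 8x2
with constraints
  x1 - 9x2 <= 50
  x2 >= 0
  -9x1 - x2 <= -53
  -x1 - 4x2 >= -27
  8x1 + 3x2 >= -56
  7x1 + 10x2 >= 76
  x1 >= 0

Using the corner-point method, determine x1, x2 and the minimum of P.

The binding constraints are -9x1 - x2 = -53 and -x1 - 4x2 = -27.
Solving simultaneously gives x1 = 37/7, x2 = 38/7.

x1 = 37/7, x2 = 38/7, minimum P = -267/7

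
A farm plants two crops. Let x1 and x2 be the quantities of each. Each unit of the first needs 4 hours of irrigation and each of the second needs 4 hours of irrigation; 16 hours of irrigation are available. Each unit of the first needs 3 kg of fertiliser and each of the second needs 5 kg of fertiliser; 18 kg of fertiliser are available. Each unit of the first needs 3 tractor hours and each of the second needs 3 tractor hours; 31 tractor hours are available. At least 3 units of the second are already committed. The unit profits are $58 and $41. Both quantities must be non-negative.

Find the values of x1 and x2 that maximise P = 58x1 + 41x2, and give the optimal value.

Extreme points and P = 58x1 + 41x2:
  (0, 18/5) → P = 738/5
  (0, 3) → P = 123
  (1, 3) → P = 181

At the optimal vertex, 4x1 + 4x2 = 16 and 3x1 + 5x2 = 18.
Solving simultaneously gives x1 = 1, x2 = 3.

x1 = 1, x2 = 3, maximum P = 181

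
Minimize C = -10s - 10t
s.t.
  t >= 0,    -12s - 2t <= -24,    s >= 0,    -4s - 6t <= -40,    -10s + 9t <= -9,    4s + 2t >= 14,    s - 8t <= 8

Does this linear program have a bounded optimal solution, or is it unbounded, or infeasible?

unbounded

From the feasible point (69/16, 91/24), moving in the direction (9, 10) keeps every constraint satisfied while C decreases without bound.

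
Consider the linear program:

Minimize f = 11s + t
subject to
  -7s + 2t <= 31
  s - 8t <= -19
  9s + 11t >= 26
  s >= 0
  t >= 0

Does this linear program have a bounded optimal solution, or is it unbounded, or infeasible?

Corner points and f = 11s + t:
  (0, 31/2) → f = 31/2
  (0, 19/8) → f = 19/8
The feasible region has finitely many vertices and no improving ray; the minimum is 19/8 at (0, 19/8).

bounded optimum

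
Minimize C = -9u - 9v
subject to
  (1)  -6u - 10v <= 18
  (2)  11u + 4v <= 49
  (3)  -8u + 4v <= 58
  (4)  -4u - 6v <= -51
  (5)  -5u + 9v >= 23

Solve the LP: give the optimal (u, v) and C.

Extreme points and C = -9u - 9v:
  (-9/19, 515/38) → C = -4473/38
  (9/5, 73/10) → C = -819/10
  (-9/4, 10) → C = -279/4

u = -9/19, v = 515/38, minimum C = -4473/38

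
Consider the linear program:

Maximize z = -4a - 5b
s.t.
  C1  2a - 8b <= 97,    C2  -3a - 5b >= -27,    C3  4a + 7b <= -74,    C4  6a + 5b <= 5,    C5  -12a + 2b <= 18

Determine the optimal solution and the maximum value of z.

a = -169/46, b = -300/23, maximum z = 1838/23

Extreme points and z = -4a - 5b:
  (87/46, -268/23) → z = 1166/23
  (-169/46, -300/23) → z = 1838/23
  (-137/46, -204/23) → z = 1294/23

At the optimal vertex, 2a - 8b = 97 and -12a + 2b = 18.
Solving simultaneously gives a = -169/46, b = -300/23.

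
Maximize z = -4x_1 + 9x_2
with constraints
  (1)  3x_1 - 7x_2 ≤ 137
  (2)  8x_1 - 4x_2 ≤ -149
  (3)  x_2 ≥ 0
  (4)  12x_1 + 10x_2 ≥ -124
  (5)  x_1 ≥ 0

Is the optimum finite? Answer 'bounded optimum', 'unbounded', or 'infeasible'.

From the feasible point (0, 149/4), moving in the direction (0, 1) keeps every constraint satisfied while z increases without bound.

unbounded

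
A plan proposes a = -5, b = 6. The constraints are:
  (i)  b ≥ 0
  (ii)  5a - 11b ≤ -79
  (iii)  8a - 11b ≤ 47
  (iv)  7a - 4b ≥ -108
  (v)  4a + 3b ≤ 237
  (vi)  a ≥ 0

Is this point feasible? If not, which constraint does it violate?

not feasible — violates (vi)

Constraint (vi): a = -5, which is not ≥ 0. All other constraints are satisfied.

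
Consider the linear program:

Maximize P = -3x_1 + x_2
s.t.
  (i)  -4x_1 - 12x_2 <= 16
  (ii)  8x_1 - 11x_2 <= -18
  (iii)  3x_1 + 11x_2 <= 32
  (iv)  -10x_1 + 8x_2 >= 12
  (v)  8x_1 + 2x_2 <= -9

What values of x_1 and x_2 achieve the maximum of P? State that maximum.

x_1 = -70, x_2 = 22, maximum P = 232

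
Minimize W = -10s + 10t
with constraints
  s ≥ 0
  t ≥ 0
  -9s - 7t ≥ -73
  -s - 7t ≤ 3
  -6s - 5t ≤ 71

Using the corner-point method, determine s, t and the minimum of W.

s = 73/9, t = 0, minimum W = -730/9

Feasible corners and W = -10s + 10t:
  (0, 0) → W = 0
  (0, 73/7) → W = 730/7
  (73/9, 0) → W = -730/9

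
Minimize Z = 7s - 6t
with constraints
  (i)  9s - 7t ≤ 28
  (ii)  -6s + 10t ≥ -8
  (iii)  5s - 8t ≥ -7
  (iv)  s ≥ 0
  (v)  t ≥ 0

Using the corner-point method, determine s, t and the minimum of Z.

s = 0, t = 7/8, minimum Z = -21/4

Corner points and Z = 7s - 6t:
  (14/3, 2) → Z = 62/3
  (273/37, 203/37) → Z = 693/37
  (4/3, 0) → Z = 28/3
  (0, 7/8) → Z = -21/4
  (0, 0) → Z = 0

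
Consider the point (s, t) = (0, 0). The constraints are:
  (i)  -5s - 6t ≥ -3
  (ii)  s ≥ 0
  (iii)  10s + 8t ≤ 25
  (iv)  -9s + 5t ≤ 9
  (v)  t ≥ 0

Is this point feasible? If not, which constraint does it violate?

feasible

(i): 0 ≥ -3 ✓
(ii): 0 ≥ 0 ✓
(iii): 0 ≤ 25 ✓
(iv): 0 ≤ 9 ✓
(v): 0 ≥ 0 ✓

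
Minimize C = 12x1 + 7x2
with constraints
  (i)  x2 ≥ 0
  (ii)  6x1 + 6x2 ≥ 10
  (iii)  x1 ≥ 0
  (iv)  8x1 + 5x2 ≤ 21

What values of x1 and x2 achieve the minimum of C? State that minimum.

Corner points and C = 12x1 + 7x2:
  (5/3, 0) → C = 20
  (21/8, 0) → C = 63/2
  (0, 5/3) → C = 35/3
  (0, 21/5) → C = 147/5

At the optimal vertex, 6x1 + 6x2 = 10 and x1 = 0.
Solving simultaneously gives x1 = 0, x2 = 5/3.

x1 = 0, x2 = 5/3, minimum C = 35/3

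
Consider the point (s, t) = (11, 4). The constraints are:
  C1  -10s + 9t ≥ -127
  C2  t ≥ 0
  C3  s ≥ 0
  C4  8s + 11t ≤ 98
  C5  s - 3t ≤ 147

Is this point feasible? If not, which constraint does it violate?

Constraint C4: 8s + 11t = 132, which is not ≤ 98. All other constraints are satisfied.

not feasible — violates C4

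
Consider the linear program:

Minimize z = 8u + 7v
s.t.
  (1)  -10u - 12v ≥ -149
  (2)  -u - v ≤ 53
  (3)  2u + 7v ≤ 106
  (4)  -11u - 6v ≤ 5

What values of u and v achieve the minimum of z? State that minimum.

u = 313/5, v = -578/5, minimum z = -1542/5

Corner points and z = 8u + 7v:
  (-229/46, 381/23) → z = 1751/23
  (313/5, -578/5) → z = -1542/5
  (-671/65, 1176/65) → z = 2864/65
The feasible region is unbounded (it extends along (6, -5), (1, -1)), but z strictly increases along every unbounded feasible direction, so there is no improving ray and the minimum is attained at a vertex.

At the optimal vertex, -u - v = 53 and -11u - 6v = 5.
Solving simultaneously gives u = 313/5, v = -578/5.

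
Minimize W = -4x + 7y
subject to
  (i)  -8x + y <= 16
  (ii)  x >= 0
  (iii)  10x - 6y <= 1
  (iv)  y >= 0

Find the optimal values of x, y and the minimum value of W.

Extreme points and W = -4x + 7y:
  (0, 16) → W = 112
  (0, 0) → W = 0
  (1/10, 0) → W = -2/5
The feasible region is unbounded (it extends along (1, 8), (3, 5)), but W strictly increases along every unbounded feasible direction, so there is no improving ray and the minimum is attained at a vertex.

x = 1/10, y = 0, minimum W = -2/5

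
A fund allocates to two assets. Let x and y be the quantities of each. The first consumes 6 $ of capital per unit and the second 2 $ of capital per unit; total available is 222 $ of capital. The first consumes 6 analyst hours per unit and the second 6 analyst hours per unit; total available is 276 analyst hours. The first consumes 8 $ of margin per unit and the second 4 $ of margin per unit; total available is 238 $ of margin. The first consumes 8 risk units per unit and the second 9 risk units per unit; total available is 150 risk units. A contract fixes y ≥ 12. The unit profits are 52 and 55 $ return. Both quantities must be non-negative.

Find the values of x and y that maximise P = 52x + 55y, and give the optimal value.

Corner points and P = 52x + 55y:
  (0, 50/3) → P = 2750/3
  (0, 12) → P = 660
  (21/4, 12) → P = 933

The optimum lies where 8x + 9y = 150 and y = 12.
Solving simultaneously gives x = 21/4, y = 12.

x = 21/4, y = 12, maximum P = 933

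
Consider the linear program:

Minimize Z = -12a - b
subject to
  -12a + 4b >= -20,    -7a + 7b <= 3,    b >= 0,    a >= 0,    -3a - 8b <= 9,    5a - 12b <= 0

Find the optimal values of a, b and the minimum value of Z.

Corner points and Z = -12a - b:
  (19/7, 22/7) → Z = -250/7
  (60/31, 25/31) → Z = -745/31
  (0, 3/7) → Z = -3/7
  (0, 0) → Z = 0

a = 19/7, b = 22/7, minimum Z = -250/7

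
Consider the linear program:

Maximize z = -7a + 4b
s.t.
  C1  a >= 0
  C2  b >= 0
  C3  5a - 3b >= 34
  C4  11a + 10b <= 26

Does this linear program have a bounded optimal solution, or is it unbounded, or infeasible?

The boundaries a = 0 and b = 0 meet at (0, 0), but that point violates 5a - 3b ≥ 34. Every candidate vertex is excluded by some other constraint, so the feasible region is empty.

infeasible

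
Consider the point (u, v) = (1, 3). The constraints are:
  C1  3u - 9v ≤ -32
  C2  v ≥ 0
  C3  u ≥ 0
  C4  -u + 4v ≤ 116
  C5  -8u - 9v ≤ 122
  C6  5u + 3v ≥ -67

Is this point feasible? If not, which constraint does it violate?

not feasible — violates C1

Constraint C1: 3u - 9v = -24, which is not ≤ -32. All other constraints are satisfied.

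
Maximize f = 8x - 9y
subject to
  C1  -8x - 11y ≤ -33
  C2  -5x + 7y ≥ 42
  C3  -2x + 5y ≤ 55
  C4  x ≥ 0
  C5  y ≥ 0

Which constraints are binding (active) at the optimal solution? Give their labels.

Vertices and f = 8x - 9y:
  (175/11, 191/11) → f = -29
  (0, 6) → f = -54
  (0, 11) → f = -99

The maximum is at (175/11, 191/11). Substituting into each constraint, equality holds for C2 and C3; the remaining constraints have slack.

C2 and C3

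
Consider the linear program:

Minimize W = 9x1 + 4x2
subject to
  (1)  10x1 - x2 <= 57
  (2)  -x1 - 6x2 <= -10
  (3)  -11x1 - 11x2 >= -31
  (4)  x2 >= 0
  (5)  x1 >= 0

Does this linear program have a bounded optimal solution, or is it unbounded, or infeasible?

bounded optimum

Corner points and W = 9x1 + 4x2:
  (76/55, 79/55) → W = 200/11
  (0, 5/3) → W = 20/3
  (0, 31/11) → W = 124/11
The feasible region has finitely many vertices and no improving ray; the minimum is 20/3 at (0, 5/3).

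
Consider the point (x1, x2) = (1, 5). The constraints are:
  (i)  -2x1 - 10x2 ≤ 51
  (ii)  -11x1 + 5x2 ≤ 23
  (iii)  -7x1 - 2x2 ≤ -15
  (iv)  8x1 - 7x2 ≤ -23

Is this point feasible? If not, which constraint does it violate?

feasible

(i): -52 ≤ 51 ✓
(ii): 14 ≤ 23 ✓
(iii): -17 ≤ -15 ✓
(iv): -27 ≤ -23 ✓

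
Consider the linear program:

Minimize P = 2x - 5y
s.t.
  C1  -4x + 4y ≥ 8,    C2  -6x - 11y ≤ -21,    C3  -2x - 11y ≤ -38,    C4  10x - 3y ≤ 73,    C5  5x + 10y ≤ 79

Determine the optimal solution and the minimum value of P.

Vertices and P = 2x - 5y:
  (16/13, 42/13) → P = -178/13
  (59/15, 89/15) → P = -109/5
  (-17/4, 93/22) → P = -326/11
  (-659/5, 369/5) → P = -3163/5

At the optimal vertex, -6x - 11y = -21 and 5x + 10y = 79.
Solving simultaneously gives x = -659/5, y = 369/5.

x = -659/5, y = 369/5, minimum P = -3163/5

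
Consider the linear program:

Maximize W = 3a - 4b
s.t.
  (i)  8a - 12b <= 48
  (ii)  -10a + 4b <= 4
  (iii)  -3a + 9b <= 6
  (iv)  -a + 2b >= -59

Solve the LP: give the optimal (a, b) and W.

Extreme points and W = 3a - 4b:
  (-30/11, -64/11) → W = 166/11
  (14, 16/3) → W = 62/3
  (-2/13, 8/13) → W = -38/13

a = 14, b = 16/3, maximum W = 62/3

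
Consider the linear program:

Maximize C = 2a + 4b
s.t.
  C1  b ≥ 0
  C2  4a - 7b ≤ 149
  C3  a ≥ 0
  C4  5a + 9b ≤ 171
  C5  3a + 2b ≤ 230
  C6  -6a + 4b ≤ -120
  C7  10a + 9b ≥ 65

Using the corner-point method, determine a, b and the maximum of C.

a = 882/37, b = 213/37, maximum C = 2616/37

Corner points and C = 2a + 4b:
  (171/5, 0) → C = 342/5
  (20, 0) → C = 40
  (882/37, 213/37) → C = 2616/37

At the optimal vertex, 5a + 9b = 171 and -6a + 4b = -120.
Solving simultaneously gives a = 882/37, b = 213/37.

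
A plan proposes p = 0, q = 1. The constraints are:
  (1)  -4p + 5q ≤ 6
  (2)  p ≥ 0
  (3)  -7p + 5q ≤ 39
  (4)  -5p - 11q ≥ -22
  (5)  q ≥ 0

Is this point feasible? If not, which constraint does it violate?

feasible

(1): 5 ≤ 6 ✓
(2): 0 ≥ 0 ✓
(3): 5 ≤ 39 ✓
(4): -11 ≥ -22 ✓
(5): 1 ≥ 0 ✓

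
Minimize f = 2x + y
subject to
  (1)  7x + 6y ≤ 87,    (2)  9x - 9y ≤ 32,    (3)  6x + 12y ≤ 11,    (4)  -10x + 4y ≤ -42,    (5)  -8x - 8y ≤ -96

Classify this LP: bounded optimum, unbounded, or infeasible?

The boundaries 7x + 6y = 87 and 9x - 9y = 32 meet at (25/3, 43/9), but that point violates 6x + 12y ≤ 11. Every candidate vertex is excluded by some other constraint, so the feasible region is empty.

infeasible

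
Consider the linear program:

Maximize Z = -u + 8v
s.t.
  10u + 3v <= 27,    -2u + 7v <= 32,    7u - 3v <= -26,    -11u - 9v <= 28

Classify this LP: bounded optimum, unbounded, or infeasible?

Feasible corners and Z = -u + 8v:
  (-2, 4) → Z = 34
  (-484/95, 296/95) → Z = 2852/95
  (-53/16, 15/16) → Z = 173/16
The feasible region has finitely many vertices and no improving ray; the maximum is 34 at (-2, 4).

bounded optimum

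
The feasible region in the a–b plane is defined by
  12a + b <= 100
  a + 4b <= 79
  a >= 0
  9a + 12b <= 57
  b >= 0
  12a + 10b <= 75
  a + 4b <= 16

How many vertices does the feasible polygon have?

The feasible vertices (each the meet of two boundaries and inside every other half-plane) are:
  (0, 0)
  (0, 4)
  (55/9, 1/6)
  (3/2, 29/8)
  (25/4, 0)

5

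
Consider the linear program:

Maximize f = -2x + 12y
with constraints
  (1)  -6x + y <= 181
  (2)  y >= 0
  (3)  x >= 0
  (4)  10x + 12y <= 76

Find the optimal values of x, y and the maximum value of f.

Extreme points and f = -2x + 12y:
  (0, 0) → f = 0
  (38/5, 0) → f = -76/5
  (0, 19/3) → f = 76

x = 0, y = 19/3, maximum f = 76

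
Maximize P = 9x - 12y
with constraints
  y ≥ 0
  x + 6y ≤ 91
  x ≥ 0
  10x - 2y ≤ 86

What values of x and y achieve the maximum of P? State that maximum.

Vertices and P = 9x - 12y:
  (0, 0) → P = 0
  (43/5, 0) → P = 387/5
  (0, 91/6) → P = -182
  (349/31, 412/31) → P = -1803/31

x = 43/5, y = 0, maximum P = 387/5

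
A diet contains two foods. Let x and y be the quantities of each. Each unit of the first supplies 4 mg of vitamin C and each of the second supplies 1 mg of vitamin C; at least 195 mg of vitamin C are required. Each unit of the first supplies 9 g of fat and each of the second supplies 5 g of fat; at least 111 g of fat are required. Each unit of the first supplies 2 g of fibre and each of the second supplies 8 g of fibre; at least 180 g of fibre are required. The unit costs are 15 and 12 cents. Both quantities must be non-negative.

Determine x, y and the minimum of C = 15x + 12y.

Feasible corners and C = 15x + 12y:
  (0, 195) → C = 2340
  (90, 0) → C = 1350
  (46, 11) → C = 822
The feasible region is unbounded (it extends along (0, 1), (1, 0)), but C strictly increases along every unbounded feasible direction, so there is no improving ray and the minimum is attained at a vertex.

The binding constraints are 4x + y = 195 and 2x + 8y = 180.
Solving simultaneously gives x = 46, y = 11.

x = 46, y = 11, minimum C = 822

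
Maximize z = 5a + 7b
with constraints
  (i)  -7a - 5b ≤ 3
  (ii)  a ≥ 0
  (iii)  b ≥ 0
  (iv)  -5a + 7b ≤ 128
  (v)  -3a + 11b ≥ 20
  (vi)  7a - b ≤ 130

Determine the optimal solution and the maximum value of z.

Feasible corners and z = 5a + 7b:
  (0, 128/7) → z = 128
  (0, 20/11) → z = 140/11
  (519/22, 773/22) → z = 4003/11
  (725/37, 265/37) → z = 5480/37

a = 519/22, b = 773/22, maximum z = 4003/11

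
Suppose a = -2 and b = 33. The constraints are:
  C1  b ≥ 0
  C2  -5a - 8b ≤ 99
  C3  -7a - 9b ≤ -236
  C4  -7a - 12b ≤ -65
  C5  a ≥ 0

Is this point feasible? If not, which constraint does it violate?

not feasible — violates C5

Constraint C5: a = -2, which is not ≥ 0. All other constraints are satisfied.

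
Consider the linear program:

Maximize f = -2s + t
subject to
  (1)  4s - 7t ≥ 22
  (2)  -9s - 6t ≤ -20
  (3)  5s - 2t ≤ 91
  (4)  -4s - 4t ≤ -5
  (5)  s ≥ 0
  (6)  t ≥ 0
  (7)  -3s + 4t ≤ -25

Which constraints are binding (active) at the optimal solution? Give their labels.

(6) and (7)

Extreme points and f = -2s + t:
  (593/27, 254/27) → f = -932/27
  (87/5, 34/5) → f = -28
  (91/5, 0) → f = -182/5
  (25/3, 0) → f = -50/3

The maximum is at (25/3, 0). Substituting into each constraint, equality holds for (6) and (7); the remaining constraints have slack.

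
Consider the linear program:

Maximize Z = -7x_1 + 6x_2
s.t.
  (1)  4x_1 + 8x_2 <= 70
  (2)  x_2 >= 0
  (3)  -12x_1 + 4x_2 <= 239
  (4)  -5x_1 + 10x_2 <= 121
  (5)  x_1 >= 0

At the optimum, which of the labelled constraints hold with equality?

(1) and (5)

Feasible corners and Z = -7x_1 + 6x_2:
  (35/2, 0) → Z = -245/2
  (0, 35/4) → Z = 105/2
  (0, 0) → Z = 0

The maximum is at (0, 35/4). Substituting into each constraint, equality holds for (1) and (5); the remaining constraints have slack.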